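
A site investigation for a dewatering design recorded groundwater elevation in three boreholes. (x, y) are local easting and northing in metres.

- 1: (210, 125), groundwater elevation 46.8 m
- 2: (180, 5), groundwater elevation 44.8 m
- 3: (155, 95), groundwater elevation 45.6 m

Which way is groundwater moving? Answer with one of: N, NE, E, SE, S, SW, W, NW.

SW

Differences from 1: to 2 (Δx, Δy, Δh) = (-30, -120, -2.0); to 3 = (-55, -30, -1.2).
Determinant of the coordinate differences = (-30)·(-30) − (-55)·(-120) = -5700.
∂h/∂x = [(-2.0)·(-30) − (-1.2)·(-120)] / -5700 = +0.01474
∂h/∂y = [(-30)·(-1.2) − (-55)·(-2.0)] / -5700 = +0.01298
Flow = −∇h = (-0.01474 east, -0.01298 north), which points southwest.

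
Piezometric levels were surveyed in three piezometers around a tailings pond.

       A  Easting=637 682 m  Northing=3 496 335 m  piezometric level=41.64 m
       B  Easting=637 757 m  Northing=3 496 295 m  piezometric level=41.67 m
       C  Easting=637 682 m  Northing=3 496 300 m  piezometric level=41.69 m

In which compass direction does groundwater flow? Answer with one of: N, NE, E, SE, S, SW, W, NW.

With h = a·x + b·y + c and A as origin, the differences give:
  75·a + (-40)·b = +0.03
  0·a + (-35)·b = +0.05
Eliminate b (×(-35) and ×(-40), subtract): -2625·a = 0.950 → a = ∂h/∂x = -0.0003619
Back-substitute: b = ∂h/∂y = -0.001429.
Flow = −∇h = (+0.0003619 east, +0.001429 north), which points north.

N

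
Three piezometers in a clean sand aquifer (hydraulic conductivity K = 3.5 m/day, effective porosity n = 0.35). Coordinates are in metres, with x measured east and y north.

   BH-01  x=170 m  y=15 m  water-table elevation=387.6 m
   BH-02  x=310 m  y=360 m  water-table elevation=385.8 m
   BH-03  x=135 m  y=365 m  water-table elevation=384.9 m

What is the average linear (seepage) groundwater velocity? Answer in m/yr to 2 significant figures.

32 m/yr

Differences from BH-01: to BH-02 (Δx, Δy, Δh) = (140, 345, -1.8); to BH-03 = (-35, 350, -2.7).
Determinant of the coordinate differences = 140·350 − (-35)·345 = 61075.
∂h/∂x = [(-1.8)·350 − (-2.7)·345] / 61075 = +0.004937
∂h/∂y = [140·(-2.7) − (-35)·(-1.8)] / 61075 = -0.007221
|∇h| = √(0.004937² + -0.007221²) = 0.008747
Seepage velocity v = K·i/n = 3.5 × 0.008747 / 0.35 = 0.08747 m/day = 31.95 m/yr.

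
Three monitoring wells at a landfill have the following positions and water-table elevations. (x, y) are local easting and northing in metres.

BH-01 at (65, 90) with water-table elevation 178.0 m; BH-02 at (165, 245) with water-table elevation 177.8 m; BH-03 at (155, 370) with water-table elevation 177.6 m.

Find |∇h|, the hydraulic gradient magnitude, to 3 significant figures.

Differences from BH-01: to BH-02 (Δx, Δy, Δh) = (100, 155, -0.2); to BH-03 = (90, 280, -0.4).
Determinant of the coordinate differences = 100·280 − 90·155 = 14050.
∂h/∂x = [(-0.2)·280 − (-0.4)·155] / 14050 = +0.0004270
∂h/∂y = [100·(-0.4) − 90·(-0.2)] / 14050 = -0.001566
|∇h| = √(0.0004270² + -0.001566²) = 0.001623

0.00162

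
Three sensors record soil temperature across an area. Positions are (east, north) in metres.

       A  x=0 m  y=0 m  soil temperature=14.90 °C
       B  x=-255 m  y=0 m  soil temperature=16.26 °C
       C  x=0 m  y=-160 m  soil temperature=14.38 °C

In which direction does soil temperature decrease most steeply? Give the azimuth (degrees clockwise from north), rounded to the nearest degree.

∂T/∂x = (16.26 − 14.90) / (-255 − 0) = -0.005333
∂T/∂y = (14.38 − 14.90) / (-160 − 0) = +0.003250
Steepest decrease is along −∇f: components (+0.005333 E, -0.003250 N).
Azimuth = atan2(+0.005333, -0.003250) = 121.4° ≈ 121°.

121°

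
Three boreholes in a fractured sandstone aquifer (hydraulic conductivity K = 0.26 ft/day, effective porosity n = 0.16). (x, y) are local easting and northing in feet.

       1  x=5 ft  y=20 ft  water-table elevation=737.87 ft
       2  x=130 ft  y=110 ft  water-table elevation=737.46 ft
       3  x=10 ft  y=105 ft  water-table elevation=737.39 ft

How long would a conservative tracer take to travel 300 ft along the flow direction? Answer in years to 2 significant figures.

With h = a·x + b·y + c and 1 as origin, the differences give:
  125·a + 90·b = -0.41
  5·a + 85·b = -0.48
Eliminate b (×85 and ×90, subtract): 10175·a = 8.350 → a = ∂h/∂x = +0.0008206
Back-substitute: b = ∂h/∂y = -0.005695.
|∇h| = √(0.0008206² + -0.005695²) = 0.005754
Seepage velocity v = K·i/n = 0.26 × 0.005754 / 0.16 = 0.00935 ft/day.
t = 300 / 0.00935 = 3.209e+04 days = 87.9 years.

88 years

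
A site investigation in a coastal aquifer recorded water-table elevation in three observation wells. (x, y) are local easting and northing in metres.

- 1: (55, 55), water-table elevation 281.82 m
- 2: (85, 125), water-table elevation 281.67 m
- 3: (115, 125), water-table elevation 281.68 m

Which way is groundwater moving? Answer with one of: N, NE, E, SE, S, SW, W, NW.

N

With h = a·x + b·y + c and 1 as origin, the differences give:
  30·a + 70·b = -0.15
  60·a + 70·b = -0.14
Eliminate b (×70 and ×70, subtract): -2100·a = -0.700 → a = ∂h/∂x = +0.0003333
Back-substitute: b = ∂h/∂y = -0.002286.
Flow = −∇h = (-0.0003333 east, +0.002286 north), which points north.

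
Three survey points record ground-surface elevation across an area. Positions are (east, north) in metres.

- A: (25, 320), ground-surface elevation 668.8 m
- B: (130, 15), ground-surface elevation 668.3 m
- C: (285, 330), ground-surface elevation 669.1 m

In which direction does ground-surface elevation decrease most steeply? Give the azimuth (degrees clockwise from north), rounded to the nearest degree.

With z = a·x + b·y + c and A as origin, the differences give:
  105·a + (-305)·b = -0.5
  260·a + 10·b = +0.3
Eliminate b (×10 and ×(-305), subtract): 80350·a = 86.50 → a = ∂z/∂x = +0.001077
Back-substitute: b = ∂z/∂y = +0.002010.
Steepest decrease is along −∇f: components (-0.001077 E, -0.002010 N).
Azimuth = atan2(-0.001077, -0.002010) = 208.2° ≈ 208°.

208°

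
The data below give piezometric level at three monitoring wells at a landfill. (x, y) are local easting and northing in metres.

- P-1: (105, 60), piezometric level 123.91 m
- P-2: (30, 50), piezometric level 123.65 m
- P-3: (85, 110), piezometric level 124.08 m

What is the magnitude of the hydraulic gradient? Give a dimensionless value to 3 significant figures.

0.00537

With h = a·x + b·y + c and P-1 as origin, the differences give:
  (-75)·a + (-10)·b = -0.26
  (-20)·a + 50·b = +0.17
Eliminate b (×50 and ×(-10), subtract): -3950·a = -11.300 → a = ∂h/∂x = +0.002861
Back-substitute: b = ∂h/∂y = +0.004544.
|∇h| = √(0.002861² + 0.004544²) = 0.00537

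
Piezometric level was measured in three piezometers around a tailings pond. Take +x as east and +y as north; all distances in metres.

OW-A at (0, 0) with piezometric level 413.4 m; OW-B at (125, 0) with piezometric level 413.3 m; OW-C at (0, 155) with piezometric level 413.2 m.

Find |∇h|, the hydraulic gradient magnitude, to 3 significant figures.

0.00152

∂h/∂x = (413.3 − 413.4) / (125 − 0) = -0.0008000
∂h/∂y = (413.2 − 413.4) / (155 − 0) = -0.001290
|∇h| = √(-0.0008000² + -0.001290²) = 0.001518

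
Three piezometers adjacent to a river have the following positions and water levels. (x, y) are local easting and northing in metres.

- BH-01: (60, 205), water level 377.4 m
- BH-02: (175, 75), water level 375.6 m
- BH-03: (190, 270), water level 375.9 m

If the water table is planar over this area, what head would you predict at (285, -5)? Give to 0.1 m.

With h = a·x + b·y + c and BH-01 as origin, the differences give:
  115·a + (-130)·b = -1.8
  130·a + 65·b = -1.5
Eliminate b (×65 and ×(-130), subtract): 24375·a = -312.00 → a = ∂h/∂x = -0.01280
Back-substitute: b = ∂h/∂y = +0.002523.
h(285, -5) = 377.4 + (-0.01280)·(225) + (+0.002523)·(-210) = 377.4 -2.880 -0.530 = 373.990 m.

374.0 m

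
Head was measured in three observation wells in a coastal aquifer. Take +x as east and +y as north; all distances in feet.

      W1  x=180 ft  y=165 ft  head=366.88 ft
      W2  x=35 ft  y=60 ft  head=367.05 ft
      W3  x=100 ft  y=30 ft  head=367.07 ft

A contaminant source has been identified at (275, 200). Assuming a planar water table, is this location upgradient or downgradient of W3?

downgradient

Taking W1 as reference: W2−W1 = (-145, -105, +0.17); W3−W1 = (-80, -135, +0.19).
Solve a·Δx + b·Δy = Δh: det = (-145)·(-135) − (-80)·(-105) = 11175.
∂h/∂x = [(+0.17)·(-135) − (+0.19)·(-105)] / 11175 = -0.0002685
∂h/∂y = [(-145)·(+0.19) − (-80)·(+0.17)] / 11175 = -0.001248
Head at (275, 200) = 366.88 + (-0.0002685)·(95) + (-0.001248)·(35) = 366.81 ft.
That is lower than the 367.07 ft at W3, so the point is downgradient.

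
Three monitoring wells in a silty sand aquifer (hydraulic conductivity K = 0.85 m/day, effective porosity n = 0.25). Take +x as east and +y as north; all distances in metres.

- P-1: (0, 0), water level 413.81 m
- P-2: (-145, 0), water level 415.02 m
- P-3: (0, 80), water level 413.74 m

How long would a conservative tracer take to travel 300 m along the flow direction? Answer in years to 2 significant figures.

∂h/∂x = (415.02 − 413.81) / (-145 − 0) = -0.008345
∂h/∂y = (413.74 − 413.81) / (80 − 0) = -0.0008750
|∇h| = √(-0.008345² + -0.0008750²) = 0.008391
Seepage velocity v = K·i/n = 0.85 × 0.008391 / 0.25 = 0.02853 m/day.
t = 300 / 0.02853 = 1.052e+04 days = 28.8 years.

29 years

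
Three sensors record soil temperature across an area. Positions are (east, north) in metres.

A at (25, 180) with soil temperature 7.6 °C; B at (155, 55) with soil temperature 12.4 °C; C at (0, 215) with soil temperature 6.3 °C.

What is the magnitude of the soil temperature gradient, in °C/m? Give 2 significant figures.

0.035 °C/m

Taking A as reference: B−A = (130, -125, +4.8); C−A = (-25, 35, -1.3).
Determinant of the coordinate differences = 130·35 − (-25)·(-125) = 1425.
∂T/∂x = [(+4.8)·35 − (-1.3)·(-125)] / 1425 = +0.003860
∂T/∂y = [130·(-1.3) − (-25)·(+4.8)] / 1425 = -0.03439
|∇f| = √(0.003860² + -0.03439²) = 0.03461 °C/m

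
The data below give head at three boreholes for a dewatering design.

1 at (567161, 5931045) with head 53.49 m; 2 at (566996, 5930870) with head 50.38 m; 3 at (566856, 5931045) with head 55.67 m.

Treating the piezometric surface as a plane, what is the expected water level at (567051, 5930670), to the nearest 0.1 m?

45.1 m

Taking 1 as reference: 2−1 = (-165, -175, -3.11); 3−1 = (-305, 0, +2.18).
Determinant of the coordinate differences = (-165)·0 − (-305)·(-175) = -53375.
∂h/∂x = [(-3.11)·0 − (+2.18)·(-175)] / -53375 = -0.007148
∂h/∂y = [(-165)·(+2.18) − (-305)·(-3.11)] / -53375 = +0.02451
h(567051, 5930670) = 53.49 + (-0.007148)·(-110) + (+0.02451)·(-375) = 53.49 +0.786 -9.191 = 45.085 m.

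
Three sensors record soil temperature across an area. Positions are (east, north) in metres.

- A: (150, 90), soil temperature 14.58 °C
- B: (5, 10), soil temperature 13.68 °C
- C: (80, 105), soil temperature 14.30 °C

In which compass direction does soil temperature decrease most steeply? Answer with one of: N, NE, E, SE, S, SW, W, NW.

SW

Three-point gradient (reference A): Δ to B = (-145, -80, -0.90), Δ to C = (-70, 15, -0.28).
∂T/∂x = +0.004617, ∂T/∂y = +0.002881 (det = -7775).
Steepest decrease is along −∇f = (-0.004617 E, -0.002881 N) → southwest.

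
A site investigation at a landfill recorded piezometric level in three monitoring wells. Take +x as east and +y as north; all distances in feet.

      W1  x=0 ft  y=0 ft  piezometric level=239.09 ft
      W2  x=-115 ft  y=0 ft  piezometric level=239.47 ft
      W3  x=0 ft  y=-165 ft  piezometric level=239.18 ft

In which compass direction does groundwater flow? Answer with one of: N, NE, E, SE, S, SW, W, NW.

E

∂h/∂x = (239.47 − 239.09) / (-115 − 0) = -0.003304
∂h/∂y = (239.18 − 239.09) / (-165 − 0) = -0.0005455
Flow = −∇h = (+0.003304 east, +0.0005455 north), which points east.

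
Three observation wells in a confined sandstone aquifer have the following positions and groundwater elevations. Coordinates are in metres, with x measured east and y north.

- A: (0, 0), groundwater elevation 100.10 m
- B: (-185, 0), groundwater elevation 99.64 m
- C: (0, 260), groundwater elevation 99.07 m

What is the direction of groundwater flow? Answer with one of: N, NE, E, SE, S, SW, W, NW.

∂h/∂x = (99.64 − 100.10) / (-185 − 0) = +0.002486
∂h/∂y = (99.07 − 100.10) / (260 − 0) = -0.003962
Flow = −∇h = (-0.002486 east, +0.003962 north), which points northwest.

NW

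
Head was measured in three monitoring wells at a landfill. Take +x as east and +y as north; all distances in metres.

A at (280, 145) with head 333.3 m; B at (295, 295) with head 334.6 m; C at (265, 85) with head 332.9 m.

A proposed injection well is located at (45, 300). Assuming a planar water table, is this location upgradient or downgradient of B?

upgradient

Taking A as reference: B−A = (15, 150, +1.3); C−A = (-15, -60, -0.4).
Determinant of the coordinate differences = 15·(-60) − (-15)·150 = 1350.
∂h/∂x = [(+1.3)·(-60) − (-0.4)·150] / 1350 = -0.01333
∂h/∂y = [15·(-0.4) − (-15)·(+1.3)] / 1350 = +0.010000
Head at (45, 300) = 333.3 + (-0.01333)·(-235) + (+0.010000)·(155) = 337.98 m.
That is higher than the 334.6 m at B, so the point is upgradient.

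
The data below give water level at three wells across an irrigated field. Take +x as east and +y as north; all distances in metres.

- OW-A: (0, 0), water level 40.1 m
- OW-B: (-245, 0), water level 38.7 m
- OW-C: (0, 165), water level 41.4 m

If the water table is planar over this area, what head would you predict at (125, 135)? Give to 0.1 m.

∂h/∂x = (38.7 − 40.1) / (-245 − 0) = +0.005714
∂h/∂y = (41.4 − 40.1) / (165 − 0) = +0.007879
h(125, 135) = 40.1 + (+0.005714)·(125) + (+0.007879)·(135) = 40.1 +0.714 +1.064 = 41.878 m.

41.9 m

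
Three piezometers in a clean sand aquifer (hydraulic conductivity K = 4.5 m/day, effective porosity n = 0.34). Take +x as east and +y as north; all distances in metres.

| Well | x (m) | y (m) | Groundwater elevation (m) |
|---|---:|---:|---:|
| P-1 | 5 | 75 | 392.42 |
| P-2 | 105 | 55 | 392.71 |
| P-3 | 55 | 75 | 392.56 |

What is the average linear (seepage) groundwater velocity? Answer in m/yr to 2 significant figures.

Three-point gradient (reference P-1): Δ to P-2 = (100, -20, +0.29), Δ to P-3 = (50, 0, +0.14).
∂h/∂x = +0.002800, ∂h/∂y = -0.0005000 (det = 1000).
|∇h| = √(0.002800² + -0.0005000²) = 0.002844
Seepage velocity v = K·i/n = 4.5 × 0.002844 / 0.34 = 0.03764 m/day = 13.75 m/yr.

14 m/yr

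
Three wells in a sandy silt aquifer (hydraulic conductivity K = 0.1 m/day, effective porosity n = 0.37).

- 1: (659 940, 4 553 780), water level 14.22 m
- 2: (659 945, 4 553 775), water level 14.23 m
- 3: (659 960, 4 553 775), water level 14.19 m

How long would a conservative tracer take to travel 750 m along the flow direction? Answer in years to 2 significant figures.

1400 years

Differences from 1: to 2 (Δx, Δy, Δh) = (5, -5, +0.01); to 3 = (20, -5, -0.03).
Determinant of the coordinate differences = 5·(-5) − 20·(-5) = 75.
∂h/∂x = [(+0.01)·(-5) − (-0.03)·(-5)] / 75 = -0.002667
∂h/∂y = [5·(-0.03) − 20·(+0.01)] / 75 = -0.004667
|∇h| = √(-0.002667² + -0.004667²) = 0.005375
Seepage velocity v = K·i/n = 0.1 × 0.005375 / 0.37 = 0.001453 m/day.
t = 750 / 0.001453 = 5.162e+05 days = 1.41e+03 years.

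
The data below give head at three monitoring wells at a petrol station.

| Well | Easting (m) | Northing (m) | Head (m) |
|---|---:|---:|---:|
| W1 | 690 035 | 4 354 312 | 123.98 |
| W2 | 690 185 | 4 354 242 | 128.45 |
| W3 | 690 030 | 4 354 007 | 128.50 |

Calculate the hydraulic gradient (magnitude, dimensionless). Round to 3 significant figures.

0.0273

Differences from W1: to W2 (Δx, Δy, Δh) = (150, -70, +4.47); to W3 = (-5, -305, +4.52).
Determinant of the coordinate differences = 150·(-305) − (-5)·(-70) = -46100.
∂h/∂x = [(+4.47)·(-305) − (+4.52)·(-70)] / -46100 = +0.02271
∂h/∂y = [150·(+4.52) − (-5)·(+4.47)] / -46100 = -0.01519
|∇h| = √(0.02271² + -0.01519²) = 0.02732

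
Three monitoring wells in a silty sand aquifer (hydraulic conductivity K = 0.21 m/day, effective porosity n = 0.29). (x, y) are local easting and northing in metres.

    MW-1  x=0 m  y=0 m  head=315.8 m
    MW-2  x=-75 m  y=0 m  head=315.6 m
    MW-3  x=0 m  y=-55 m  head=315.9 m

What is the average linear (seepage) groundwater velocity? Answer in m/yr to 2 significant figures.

∂h/∂x = (315.6 − 315.8) / (-75 − 0) = +0.002667
∂h/∂y = (315.9 − 315.8) / (-55 − 0) = -0.001818
|∇h| = √(0.002667² + -0.001818²) = 0.003228
Seepage velocity v = K·i/n = 0.21 × 0.003228 / 0.29 = 0.002338 m/day = 0.854 m/yr.

0.85 m/yr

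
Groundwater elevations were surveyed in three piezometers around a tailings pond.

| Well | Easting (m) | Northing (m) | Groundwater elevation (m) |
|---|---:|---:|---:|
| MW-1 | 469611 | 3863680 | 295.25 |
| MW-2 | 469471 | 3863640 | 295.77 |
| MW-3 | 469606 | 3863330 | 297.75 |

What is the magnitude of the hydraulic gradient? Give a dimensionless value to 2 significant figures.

0.0073

Differences from MW-1: to MW-2 (Δx, Δy, Δh) = (-140, -40, +0.52); to MW-3 = (-5, -350, +2.50).
Solve a·Δx + b·Δy = Δh: det = (-140)·(-350) − (-5)·(-40) = 48800.
∂h/∂x = [(+0.52)·(-350) − (+2.50)·(-40)] / 48800 = -0.001680
∂h/∂y = [(-140)·(+2.50) − (-5)·(+0.52)] / 48800 = -0.007119
|∇h| = √(-0.001680² + -0.007119²) = 0.007315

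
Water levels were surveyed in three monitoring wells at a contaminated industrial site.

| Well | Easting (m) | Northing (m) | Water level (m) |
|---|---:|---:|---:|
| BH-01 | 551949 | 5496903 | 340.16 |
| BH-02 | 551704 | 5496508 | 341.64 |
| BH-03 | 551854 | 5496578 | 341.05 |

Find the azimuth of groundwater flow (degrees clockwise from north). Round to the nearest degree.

059°

Taking BH-01 as reference: BH-02−BH-01 = (-245, -395, +1.48); BH-03−BH-01 = (-95, -325, +0.89).
Determinant of the coordinate differences = (-245)·(-325) − (-95)·(-395) = 42100.
∂h/∂x = [(+1.48)·(-325) − (+0.89)·(-395)] / 42100 = -0.003075
∂h/∂y = [(-245)·(+0.89) − (-95)·(+1.48)] / 42100 = -0.001840
Flow direction (−∇h) has components (+0.003075 E, +0.001840 N).
Azimuth = atan2(E, N) = atan2(+0.003075, +0.001840) = 59.1° ≈ 059°.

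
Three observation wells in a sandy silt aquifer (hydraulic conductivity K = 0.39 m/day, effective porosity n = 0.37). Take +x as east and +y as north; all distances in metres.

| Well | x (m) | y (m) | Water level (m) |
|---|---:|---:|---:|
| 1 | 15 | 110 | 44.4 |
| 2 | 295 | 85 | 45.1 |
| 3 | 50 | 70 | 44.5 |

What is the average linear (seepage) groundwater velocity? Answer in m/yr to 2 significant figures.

Differences from 1: to 2 (Δx, Δy, Δh) = (280, -25, +0.7); to 3 = (35, -40, +0.1).
Determinant of the coordinate differences = 280·(-40) − 35·(-25) = -10325.
∂h/∂x = [(+0.7)·(-40) − (+0.1)·(-25)] / -10325 = +0.002470
∂h/∂y = [280·(+0.1) − 35·(+0.7)] / -10325 = -0.0003390
|∇h| = √(0.002470² + -0.0003390²) = 0.002493
Seepage velocity v = K·i/n = 0.39 × 0.002493 / 0.37 = 0.002628 m/day = 0.9599 m/yr.

0.96 m/yr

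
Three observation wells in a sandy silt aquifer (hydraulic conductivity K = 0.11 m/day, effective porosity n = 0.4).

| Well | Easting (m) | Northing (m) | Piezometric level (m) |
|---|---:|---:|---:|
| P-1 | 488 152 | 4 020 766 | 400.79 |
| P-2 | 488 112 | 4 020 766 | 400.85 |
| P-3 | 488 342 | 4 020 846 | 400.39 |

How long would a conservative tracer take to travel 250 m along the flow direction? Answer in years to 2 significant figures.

Taking P-1 as reference: P-2−P-1 = (-40, 0, +0.06); P-3−P-1 = (190, 80, -0.40).
Determinant of the coordinate differences = (-40)·80 − 190·0 = -3200.
∂h/∂x = [(+0.06)·80 − (-0.40)·0] / -3200 = -0.001500
∂h/∂y = [(-40)·(-0.40) − 190·(+0.06)] / -3200 = -0.001438
|∇h| = √(-0.001500² + -0.001438²) = 0.002078
Seepage velocity v = K·i/n = 0.11 × 0.002078 / 0.4 = 0.0005715 m/day.
t = 250 / 0.0005715 = 4.374e+05 days = 1.2e+03 years.

1200 years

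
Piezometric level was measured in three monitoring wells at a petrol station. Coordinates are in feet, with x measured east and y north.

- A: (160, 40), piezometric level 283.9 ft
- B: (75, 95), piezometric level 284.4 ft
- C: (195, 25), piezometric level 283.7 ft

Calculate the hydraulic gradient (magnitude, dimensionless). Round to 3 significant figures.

With h = a·x + b·y + c and A as origin, the differences give:
  (-85)·a + 55·b = +0.5
  35·a + (-15)·b = -0.2
Eliminate b (×(-15) and ×55, subtract): -650·a = 3.50 → a = ∂h/∂x = -0.005385
Back-substitute: b = ∂h/∂y = +0.0007692.
|∇h| = √(-0.005385² + 0.0007692²) = 0.00544

0.00544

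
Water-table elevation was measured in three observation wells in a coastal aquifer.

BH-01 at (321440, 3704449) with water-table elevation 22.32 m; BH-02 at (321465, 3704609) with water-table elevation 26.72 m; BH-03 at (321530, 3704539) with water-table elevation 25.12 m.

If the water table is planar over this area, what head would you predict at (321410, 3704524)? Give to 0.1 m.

24.2 m

With h = a·x + b·y + c and BH-01 as origin, the differences give:
  25·a + 160·b = +4.40
  90·a + 90·b = +2.80
Eliminate b (×90 and ×160, subtract): -12150·a = -52.000 → a = ∂h/∂x = +0.004280
Back-substitute: b = ∂h/∂y = +0.02683.
h(321410, 3704524) = 22.32 + (+0.004280)·(-30) + (+0.02683)·(75) = 22.32 -0.128 +2.012 = 24.204 m.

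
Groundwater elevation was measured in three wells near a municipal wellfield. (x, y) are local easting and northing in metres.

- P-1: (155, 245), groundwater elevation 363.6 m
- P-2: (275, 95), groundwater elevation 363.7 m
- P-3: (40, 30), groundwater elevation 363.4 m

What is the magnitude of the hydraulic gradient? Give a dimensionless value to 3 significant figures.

0.00123

Three-point gradient (reference P-1): Δ to P-2 = (120, -150, +0.1), Δ to P-3 = (-115, -215, -0.2).
∂h/∂x = +0.001196, ∂h/∂y = +0.0002904 (det = -43050).
|∇h| = √(0.001196² + 0.0002904²) = 0.001231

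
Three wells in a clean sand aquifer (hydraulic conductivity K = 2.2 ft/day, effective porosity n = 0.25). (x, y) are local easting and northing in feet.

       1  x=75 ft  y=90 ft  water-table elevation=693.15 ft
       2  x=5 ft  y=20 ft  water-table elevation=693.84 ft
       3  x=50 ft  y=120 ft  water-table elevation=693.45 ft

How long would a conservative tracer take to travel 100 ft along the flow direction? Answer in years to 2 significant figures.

Differences from 1: to 2 (Δx, Δy, Δh) = (-70, -70, +0.69); to 3 = (-25, 30, +0.30).
Determinant of the coordinate differences = (-70)·30 − (-25)·(-70) = -3850.
∂h/∂x = [(+0.69)·30 − (+0.30)·(-70)] / -3850 = -0.01083
∂h/∂y = [(-70)·(+0.30) − (-25)·(+0.69)] / -3850 = +0.0009740
|∇h| = √(-0.01083² + 0.0009740²) = 0.01087
Seepage velocity v = K·i/n = 2.2 × 0.01087 / 0.25 = 0.09566 ft/day.
t = 100 / 0.09566 = 1045 days = 2.86 years.

2.9 years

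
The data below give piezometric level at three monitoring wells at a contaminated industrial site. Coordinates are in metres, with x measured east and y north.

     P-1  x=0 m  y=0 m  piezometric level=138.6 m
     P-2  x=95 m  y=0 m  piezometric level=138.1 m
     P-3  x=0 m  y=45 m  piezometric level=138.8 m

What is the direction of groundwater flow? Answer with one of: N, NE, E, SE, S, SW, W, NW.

SE

∂h/∂x = (138.1 − 138.6) / (95 − 0) = -0.005263
∂h/∂y = (138.8 − 138.6) / (45 − 0) = +0.004444
Flow = −∇h = (+0.005263 east, -0.004444 north), which points southeast.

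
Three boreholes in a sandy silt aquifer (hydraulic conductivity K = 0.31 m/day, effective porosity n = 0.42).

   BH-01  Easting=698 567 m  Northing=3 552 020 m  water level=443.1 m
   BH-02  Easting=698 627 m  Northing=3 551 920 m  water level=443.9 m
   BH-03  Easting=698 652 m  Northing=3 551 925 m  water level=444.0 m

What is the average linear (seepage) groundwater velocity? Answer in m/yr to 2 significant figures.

Differences from BH-01: to BH-02 (Δx, Δy, Δh) = (60, -100, +0.8); to BH-03 = (85, -95, +0.9).
Solve a·Δx + b·Δy = Δh: det = 60·(-95) − 85·(-100) = 2800.
∂h/∂x = [(+0.8)·(-95) − (+0.9)·(-100)] / 2800 = +0.005000
∂h/∂y = [60·(+0.9) − 85·(+0.8)] / 2800 = -0.005000
|∇h| = √(0.005000² + -0.005000²) = 0.007071
Seepage velocity v = K·i/n = 0.31 × 0.007071 / 0.42 = 0.005219 m/day = 1.906 m/yr.

1.9 m/yr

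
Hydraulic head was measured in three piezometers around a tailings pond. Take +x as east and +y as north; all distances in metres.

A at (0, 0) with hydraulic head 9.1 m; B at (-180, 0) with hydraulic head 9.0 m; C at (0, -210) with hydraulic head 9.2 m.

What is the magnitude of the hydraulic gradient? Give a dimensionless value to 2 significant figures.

0.00073

∂h/∂x = (9.0 − 9.1) / (-180 − 0) = +0.0005556
∂h/∂y = (9.2 − 9.1) / (-210 − 0) = -0.0004762
|∇h| = √(0.0005556² + -0.0004762²) = 0.0007317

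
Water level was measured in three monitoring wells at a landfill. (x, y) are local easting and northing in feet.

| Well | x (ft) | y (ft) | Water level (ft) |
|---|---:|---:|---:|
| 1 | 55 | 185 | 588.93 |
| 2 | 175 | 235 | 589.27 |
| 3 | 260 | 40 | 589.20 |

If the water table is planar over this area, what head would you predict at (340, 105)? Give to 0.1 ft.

589.5 ft

With h = a·x + b·y + c and 1 as origin, the differences give:
  120·a + 50·b = +0.34
  205·a + (-145)·b = +0.27
Eliminate b (×(-145) and ×50, subtract): -27650·a = -62.800 → a = ∂h/∂x = +0.002271
Back-substitute: b = ∂h/∂y = +0.001349.
h(340, 105) = 588.93 + (+0.002271)·(285) + (+0.001349)·(-80) = 588.93 +0.647 -0.108 = 589.469 ft.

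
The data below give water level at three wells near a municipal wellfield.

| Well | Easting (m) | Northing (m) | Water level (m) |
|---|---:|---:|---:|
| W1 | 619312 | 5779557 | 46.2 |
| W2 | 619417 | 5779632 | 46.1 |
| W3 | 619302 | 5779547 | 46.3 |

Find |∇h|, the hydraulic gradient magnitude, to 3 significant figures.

0.0384

With h = a·x + b·y + c and W1 as origin, the differences give:
  105·a + 75·b = -0.1
  (-10)·a + (-10)·b = +0.1
Eliminate b (×(-10) and ×75, subtract): -300·a = -6.50 → a = ∂h/∂x = +0.02167
Back-substitute: b = ∂h/∂y = -0.03167.
|∇h| = √(0.02167² + -0.03167²) = 0.03837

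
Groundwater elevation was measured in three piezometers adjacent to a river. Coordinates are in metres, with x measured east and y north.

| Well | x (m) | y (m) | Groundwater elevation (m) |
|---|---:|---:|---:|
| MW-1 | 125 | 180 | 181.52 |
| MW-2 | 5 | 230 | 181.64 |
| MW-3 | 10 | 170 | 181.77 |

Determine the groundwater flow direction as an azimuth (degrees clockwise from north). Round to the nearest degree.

040°

With h = a·x + b·y + c and MW-1 as origin, the differences give:
  (-120)·a + 50·b = +0.12
  (-115)·a + (-10)·b = +0.25
Eliminate b (×(-10) and ×50, subtract): 6950·a = -13.700 → a = ∂h/∂x = -0.001971
Back-substitute: b = ∂h/∂y = -0.002331.
Flow direction (−∇h) has components (+0.001971 E, +0.002331 N).
Azimuth = atan2(E, N) = atan2(+0.001971, +0.002331) = 40.2° ≈ 040°.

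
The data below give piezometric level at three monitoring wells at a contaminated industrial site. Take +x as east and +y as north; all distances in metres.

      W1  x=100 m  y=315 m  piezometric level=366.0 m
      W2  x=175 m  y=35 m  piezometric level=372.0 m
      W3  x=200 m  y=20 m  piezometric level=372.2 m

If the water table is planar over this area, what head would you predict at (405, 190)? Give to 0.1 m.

Three-point gradient (reference W1): Δ to W2 = (75, -280, +6.0), Δ to W3 = (100, -295, +6.2).
∂h/∂x = -0.005787, ∂h/∂y = -0.02298 (det = 5875).
h(405, 190) = 366.0 + (-0.005787)·(305) + (-0.02298)·(-125) = 366.0 -1.765 +2.872 = 367.107 m.

367.1 m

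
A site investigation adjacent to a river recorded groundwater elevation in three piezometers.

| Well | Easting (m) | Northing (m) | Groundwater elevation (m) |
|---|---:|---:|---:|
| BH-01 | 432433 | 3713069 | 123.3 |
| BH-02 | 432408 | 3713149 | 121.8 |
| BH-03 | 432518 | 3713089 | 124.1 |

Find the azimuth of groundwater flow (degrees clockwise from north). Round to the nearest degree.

319°

Taking BH-01 as reference: BH-02−BH-01 = (-25, 80, -1.5); BH-03−BH-01 = (85, 20, +0.8).
Solve a·Δx + b·Δy = Δh: det = (-25)·20 − 85·80 = -7300.
∂h/∂x = [(-1.5)·20 − (+0.8)·80] / -7300 = +0.01288
∂h/∂y = [(-25)·(+0.8) − 85·(-1.5)] / -7300 = -0.01473
Flow direction (−∇h) has components (-0.01288 E, +0.01473 N).
Azimuth = atan2(E, N) = atan2(-0.01288, +0.01473) = 318.8° ≈ 319°.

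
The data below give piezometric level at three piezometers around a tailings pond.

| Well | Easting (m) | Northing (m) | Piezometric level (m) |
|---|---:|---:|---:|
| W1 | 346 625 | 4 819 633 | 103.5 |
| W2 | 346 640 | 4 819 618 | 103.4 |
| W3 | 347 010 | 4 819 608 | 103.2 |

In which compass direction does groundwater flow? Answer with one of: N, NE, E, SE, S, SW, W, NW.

With h = a·x + b·y + c and W1 as origin, the differences give:
  15·a + (-15)·b = -0.1
  385·a + (-25)·b = -0.3
Eliminate b (×(-25) and ×(-15), subtract): 5400·a = -2.00 → a = ∂h/∂x = -0.0003704
Back-substitute: b = ∂h/∂y = +0.006296.
Flow = −∇h = (+0.0003704 east, -0.006296 north), which points south.

S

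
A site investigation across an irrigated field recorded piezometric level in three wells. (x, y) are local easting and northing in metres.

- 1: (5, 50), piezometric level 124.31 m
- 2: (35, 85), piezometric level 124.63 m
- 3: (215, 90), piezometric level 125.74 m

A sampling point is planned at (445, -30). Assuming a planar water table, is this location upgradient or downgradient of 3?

upgradient

With h = a·x + b·y + c and 1 as origin, the differences give:
  30·a + 35·b = +0.32
  210·a + 40·b = +1.43
Eliminate b (×40 and ×35, subtract): -6150·a = -37.250 → a = ∂h/∂x = +0.006057
Back-substitute: b = ∂h/∂y = +0.003951.
Head at (445, -30) = 124.31 + (+0.006057)·(440) + (+0.003951)·(-80) = 126.66 m.
That is higher than the 125.74 m at 3, so the point is upgradient.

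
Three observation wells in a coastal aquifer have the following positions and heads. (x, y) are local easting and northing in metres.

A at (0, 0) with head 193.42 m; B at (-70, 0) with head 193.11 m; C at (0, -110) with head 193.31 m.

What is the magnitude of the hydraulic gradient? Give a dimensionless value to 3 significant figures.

0.00454

∂h/∂x = (193.11 − 193.42) / (-70 − 0) = +0.004429
∂h/∂y = (193.31 − 193.42) / (-110 − 0) = +0.0010000
|∇h| = √(0.004429² + 0.0010000²) = 0.00454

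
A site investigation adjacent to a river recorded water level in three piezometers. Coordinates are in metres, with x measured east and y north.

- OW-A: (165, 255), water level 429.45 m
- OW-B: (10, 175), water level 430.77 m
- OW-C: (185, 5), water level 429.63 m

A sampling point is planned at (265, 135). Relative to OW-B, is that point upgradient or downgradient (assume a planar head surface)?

downgradient

With h = a·x + b·y + c and OW-A as origin, the differences give:
  (-155)·a + (-80)·b = +1.32
  20·a + (-250)·b = +0.18
Eliminate b (×(-250) and ×(-80), subtract): 40350·a = -315.600 → a = ∂h/∂x = -0.007822
Back-substitute: b = ∂h/∂y = -0.001346.
Head at (265, 135) = 429.45 + (-0.007822)·(100) + (-0.001346)·(-120) = 428.83 m.
That is lower than the 430.77 m at OW-B, so the point is downgradient.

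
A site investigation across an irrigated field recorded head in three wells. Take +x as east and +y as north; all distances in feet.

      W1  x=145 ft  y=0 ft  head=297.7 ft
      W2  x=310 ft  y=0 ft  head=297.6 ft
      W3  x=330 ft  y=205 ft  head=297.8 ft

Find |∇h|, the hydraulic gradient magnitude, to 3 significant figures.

0.00120

Differences from W1: to W2 (Δx, Δy, Δh) = (165, 0, -0.1); to W3 = (185, 205, +0.1).
Solve a·Δx + b·Δy = Δh: det = 165·205 − 185·0 = 33825.
∂h/∂x = [(-0.1)·205 − (+0.1)·0] / 33825 = -0.0006061
∂h/∂y = [165·(+0.1) − 185·(-0.1)] / 33825 = +0.001035
|∇h| = √(-0.0006061² + 0.001035²) = 0.001199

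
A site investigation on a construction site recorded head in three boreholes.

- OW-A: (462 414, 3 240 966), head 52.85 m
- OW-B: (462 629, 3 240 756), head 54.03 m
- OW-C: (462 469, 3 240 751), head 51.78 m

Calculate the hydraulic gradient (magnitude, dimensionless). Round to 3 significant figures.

With h = a·x + b·y + c and OW-A as origin, the differences give:
  215·a + (-210)·b = +1.18
  55·a + (-215)·b = -1.07
Eliminate b (×(-215) and ×(-210), subtract): -34675·a = -478.400 → a = ∂h/∂x = +0.01380
Back-substitute: b = ∂h/∂y = +0.008506.
|∇h| = √(0.01380² + 0.008506²) = 0.01621

0.0162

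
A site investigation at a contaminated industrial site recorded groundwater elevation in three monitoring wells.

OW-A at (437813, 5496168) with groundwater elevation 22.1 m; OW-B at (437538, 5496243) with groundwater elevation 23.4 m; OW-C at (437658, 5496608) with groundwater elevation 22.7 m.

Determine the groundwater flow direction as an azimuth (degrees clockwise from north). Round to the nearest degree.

086°

With h = a·x + b·y + c and OW-A as origin, the differences give:
  (-275)·a + 75·b = +1.3
  (-155)·a + 440·b = +0.6
Eliminate b (×440 and ×75, subtract): -109375·a = 527.00 → a = ∂h/∂x = -0.004818
Back-substitute: b = ∂h/∂y = -0.0003337.
Flow direction (−∇h) has components (+0.004818 E, +0.0003337 N).
Azimuth = atan2(E, N) = atan2(+0.004818, +0.0003337) = 86.0° ≈ 086°.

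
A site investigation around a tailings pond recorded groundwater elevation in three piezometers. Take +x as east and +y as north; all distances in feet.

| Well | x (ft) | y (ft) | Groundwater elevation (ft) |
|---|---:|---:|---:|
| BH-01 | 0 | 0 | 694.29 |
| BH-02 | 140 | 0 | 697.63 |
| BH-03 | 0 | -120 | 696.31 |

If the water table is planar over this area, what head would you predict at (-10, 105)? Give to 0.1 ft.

∂h/∂x = (697.63 − 694.29) / (140 − 0) = +0.02386
∂h/∂y = (696.31 − 694.29) / (-120 − 0) = -0.01683
h(-10, 105) = 694.29 + (+0.02386)·(-10) + (-0.01683)·(105) = 694.29 -0.239 -1.767 = 692.284 ft.

692.3 ft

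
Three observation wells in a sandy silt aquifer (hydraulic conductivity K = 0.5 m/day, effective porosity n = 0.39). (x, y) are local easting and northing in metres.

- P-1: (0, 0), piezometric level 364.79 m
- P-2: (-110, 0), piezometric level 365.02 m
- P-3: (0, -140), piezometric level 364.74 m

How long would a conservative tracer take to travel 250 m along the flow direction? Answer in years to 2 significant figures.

∂h/∂x = (365.02 − 364.79) / (-110 − 0) = -0.002091
∂h/∂y = (364.74 − 364.79) / (-140 − 0) = +0.0003571
|∇h| = √(-0.002091² + 0.0003571²) = 0.002121
Seepage velocity v = K·i/n = 0.5 × 0.002121 / 0.39 = 0.002719 m/day.
t = 250 / 0.002719 = 9.195e+04 days = 252 years.

250 years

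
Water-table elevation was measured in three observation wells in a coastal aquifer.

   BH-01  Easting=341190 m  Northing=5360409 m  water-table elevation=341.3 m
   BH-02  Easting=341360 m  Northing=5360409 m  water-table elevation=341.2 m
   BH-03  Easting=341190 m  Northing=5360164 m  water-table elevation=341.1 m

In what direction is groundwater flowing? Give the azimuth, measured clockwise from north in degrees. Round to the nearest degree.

∂h/∂x = (341.2 − 341.3) / (341360 − 341190) = -0.0005882
∂h/∂y = (341.1 − 341.3) / (5360164 − 5360409) = +0.0008163
Flow direction (−∇h) has components (+0.0005882 E, -0.0008163 N).
Azimuth = atan2(E, N) = atan2(+0.0005882, -0.0008163) = 144.2° ≈ 144°.

144°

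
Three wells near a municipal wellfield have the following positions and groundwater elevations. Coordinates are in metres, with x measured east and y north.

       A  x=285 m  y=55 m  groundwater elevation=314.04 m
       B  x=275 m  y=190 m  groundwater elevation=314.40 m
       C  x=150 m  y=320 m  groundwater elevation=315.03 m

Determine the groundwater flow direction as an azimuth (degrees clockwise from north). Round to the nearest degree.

135°

Differences from A: to B (Δx, Δy, Δh) = (-10, 135, +0.36); to C = (-135, 265, +0.99).
Determinant of the coordinate differences = (-10)·265 − (-135)·135 = 15575.
∂h/∂x = [(+0.36)·265 − (+0.99)·135] / 15575 = -0.002456
∂h/∂y = [(-10)·(+0.99) − (-135)·(+0.36)] / 15575 = +0.002485
Flow direction (−∇h) has components (+0.002456 E, -0.002485 N).
Azimuth = atan2(E, N) = atan2(+0.002456, -0.002485) = 135.3° ≈ 135°.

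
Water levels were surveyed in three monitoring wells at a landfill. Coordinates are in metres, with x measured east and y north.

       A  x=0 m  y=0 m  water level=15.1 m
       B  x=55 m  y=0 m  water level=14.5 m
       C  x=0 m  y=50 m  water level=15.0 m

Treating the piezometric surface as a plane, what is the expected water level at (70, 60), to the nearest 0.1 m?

14.2 m

∂h/∂x = (14.5 − 15.1) / (55 − 0) = -0.01091
∂h/∂y = (15.0 − 15.1) / (50 − 0) = -0.002000
h(70, 60) = 15.1 + (-0.01091)·(70) + (-0.002000)·(60) = 15.1 -0.764 -0.120 = 14.216 m.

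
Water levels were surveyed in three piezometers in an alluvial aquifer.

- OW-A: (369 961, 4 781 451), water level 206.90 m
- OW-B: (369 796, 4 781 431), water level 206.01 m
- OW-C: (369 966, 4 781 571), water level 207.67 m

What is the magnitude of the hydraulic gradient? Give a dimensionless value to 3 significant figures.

0.00776

Differences from OW-A: to OW-B (Δx, Δy, Δh) = (-165, -20, -0.89); to OW-C = (5, 120, +0.77).
Solve a·Δx + b·Δy = Δh: det = (-165)·120 − 5·(-20) = -19700.
∂h/∂x = [(-0.89)·120 − (+0.77)·(-20)] / -19700 = +0.004640
∂h/∂y = [(-165)·(+0.77) − 5·(-0.89)] / -19700 = +0.006223
|∇h| = √(0.004640² + 0.006223²) = 0.007762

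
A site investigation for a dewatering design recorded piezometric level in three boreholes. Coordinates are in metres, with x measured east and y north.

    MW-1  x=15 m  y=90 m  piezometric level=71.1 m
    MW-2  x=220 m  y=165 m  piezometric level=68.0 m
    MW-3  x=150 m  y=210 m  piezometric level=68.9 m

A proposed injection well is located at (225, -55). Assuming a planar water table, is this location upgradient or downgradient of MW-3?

Differences from MW-1: to MW-2 (Δx, Δy, Δh) = (205, 75, -3.1); to MW-3 = (135, 120, -2.2).
Solve a·Δx + b·Δy = Δh: det = 205·120 − 135·75 = 14475.
∂h/∂x = [(-3.1)·120 − (-2.2)·75] / 14475 = -0.01430
∂h/∂y = [205·(-2.2) − 135·(-3.1)] / 14475 = -0.002245
Head at (225, -55) = 71.1 + (-0.01430)·(210) + (-0.002245)·(-145) = 68.42 m.
That is lower than the 68.9 m at MW-3, so the point is downgradient.

downgradient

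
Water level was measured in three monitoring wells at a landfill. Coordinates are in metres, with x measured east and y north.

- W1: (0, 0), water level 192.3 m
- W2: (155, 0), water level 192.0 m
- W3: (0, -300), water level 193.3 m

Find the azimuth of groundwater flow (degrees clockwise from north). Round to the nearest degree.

∂h/∂x = (192.0 − 192.3) / (155 − 0) = -0.001935
∂h/∂y = (193.3 − 192.3) / (-300 − 0) = -0.003333
Flow direction (−∇h) has components (+0.001935 E, +0.003333 N).
Azimuth = atan2(E, N) = atan2(+0.001935, +0.003333) = 30.1° ≈ 030°.

030°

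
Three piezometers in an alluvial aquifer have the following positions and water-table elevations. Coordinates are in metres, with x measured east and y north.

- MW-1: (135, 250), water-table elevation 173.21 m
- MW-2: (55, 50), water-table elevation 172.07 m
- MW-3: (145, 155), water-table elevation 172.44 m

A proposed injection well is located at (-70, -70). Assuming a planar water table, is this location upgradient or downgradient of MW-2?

downgradient

Taking MW-1 as reference: MW-2−MW-1 = (-80, -200, -1.14); MW-3−MW-1 = (10, -95, -0.77).
Solve a·Δx + b·Δy = Δh: det = (-80)·(-95) − 10·(-200) = 9600.
∂h/∂x = [(-1.14)·(-95) − (-0.77)·(-200)] / 9600 = -0.004760
∂h/∂y = [(-80)·(-0.77) − 10·(-1.14)] / 9600 = +0.007604
Head at (-70, -70) = 173.21 + (-0.004760)·(-205) + (+0.007604)·(-320) = 171.75 m.
That is lower than the 172.07 m at MW-2, so the point is downgradient.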